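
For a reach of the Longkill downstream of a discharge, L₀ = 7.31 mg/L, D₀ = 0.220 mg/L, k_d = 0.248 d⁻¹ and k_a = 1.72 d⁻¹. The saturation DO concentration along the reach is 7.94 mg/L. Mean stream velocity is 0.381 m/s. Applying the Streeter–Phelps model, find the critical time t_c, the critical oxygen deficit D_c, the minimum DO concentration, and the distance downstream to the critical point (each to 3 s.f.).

t_c ≈ 1.18 d; D_c ≈ 0.786 mg/L; min DO ≈ 7.15 mg/L; x_c ≈ 38.9 km

t_c = [1/(k_a−k_d)] ln[(k_a/k_d)(1 − D₀(k_a−k_d)/(k_d L₀))]
= [1/(1.72−0.248)] ln[(1.72/0.248)(1 − 0.220×1.472/(0.248×7.31))]
= (1/1.472) ln[6.935 × 0.8214] = 0.6793 × ln(5.697) = 0.6793 × 1.740 = 1.182 d.
L(t_c) = L₀ e^(−k_d t_c) = 7.31 × 0.7459 = 5.453 mg/L, and at the critical point k_a D_c = k_d L, so D_c = (0.248/1.72) × 5.453 = 0.7862 mg/L.
Minimum DO = C_s − D_c = 7.94 − 0.7862 = 7.154 mg/L.
x_c = v t_c = 0.381 m/s × 1.182 d × 86400 s/d = 38910 m ≈ 38.9 km.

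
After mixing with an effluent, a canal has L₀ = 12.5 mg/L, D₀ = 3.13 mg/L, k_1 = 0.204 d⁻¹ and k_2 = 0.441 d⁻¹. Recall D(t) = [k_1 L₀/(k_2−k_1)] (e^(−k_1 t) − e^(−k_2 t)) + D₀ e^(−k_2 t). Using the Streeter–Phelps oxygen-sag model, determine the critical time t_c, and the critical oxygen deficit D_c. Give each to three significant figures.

t_c ≈ 1.80 d; D_c ≈ 4.00 mg/L

With k_2/k_1 = 2.162 and 1 − D₀(k_2−k_1)/(k_1 L₀) = 0.7091,
t_c = ln(2.162 × 0.7091) / (0.441 − 0.204) = ln(1.533) / 0.2370 = 0.4272/0.2370 = 1.802 d.
L(t_c) = L₀ e^(−k_1 t_c) = 12.5 × 0.6923 = 8.654 mg/L, and at the critical point k_2 D_c = k_1 L, so D_c = (0.204/0.441) × 8.654 = 4.003 mg/L.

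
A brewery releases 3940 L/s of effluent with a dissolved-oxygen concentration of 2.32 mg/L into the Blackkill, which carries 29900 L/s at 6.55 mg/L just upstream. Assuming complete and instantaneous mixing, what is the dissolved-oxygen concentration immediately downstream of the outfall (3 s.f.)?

6.06 mg/L

Flow-weighted mixing: C = (Q_r C_r + Q_w C_w)/(Q_r + Q_w)
= (29900×6.55 + 3940×2.32)/(29900 + 3940) = 205000/33840 = 6.057 mg/L.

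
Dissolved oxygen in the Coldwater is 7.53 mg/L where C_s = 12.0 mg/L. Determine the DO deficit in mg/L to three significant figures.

D = C_s − C = 12.0 − 7.53 = 4.47 mg/L.

D ≈ 4.47 mg/L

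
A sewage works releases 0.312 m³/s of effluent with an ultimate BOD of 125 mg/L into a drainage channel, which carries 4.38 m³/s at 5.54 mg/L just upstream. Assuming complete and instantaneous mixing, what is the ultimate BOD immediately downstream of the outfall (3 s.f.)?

13.5 mg/L

Flow-weighted mixing: C = (Q_r C_r + Q_w C_w)/(Q_r + Q_w)
= (4.38×5.54 + 0.312×125)/(4.38 + 0.312) = 63.27/4.692 = 13.48 mg/L.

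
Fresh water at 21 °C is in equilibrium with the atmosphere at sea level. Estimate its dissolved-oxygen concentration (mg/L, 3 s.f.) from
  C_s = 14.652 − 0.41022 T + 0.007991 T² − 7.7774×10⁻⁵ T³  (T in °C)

C_s ≈ 8.84 mg/L

C_s = 14.652 − 0.41022×21 + 0.007991×21² − 7.7774×10⁻⁵×21³ = 8.841 mg/L.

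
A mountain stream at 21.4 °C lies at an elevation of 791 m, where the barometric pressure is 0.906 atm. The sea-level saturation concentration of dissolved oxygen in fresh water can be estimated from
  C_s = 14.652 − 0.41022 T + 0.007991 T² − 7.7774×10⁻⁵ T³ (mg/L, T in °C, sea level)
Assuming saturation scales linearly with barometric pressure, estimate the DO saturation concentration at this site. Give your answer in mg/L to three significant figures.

C_s ≈ 7.95 mg/L

At sea level: C_s = 14.652 − 0.41022×21.4 + 0.007991×21.4² − 7.7774×10⁻⁵×21.4³ = 8.771 mg/L.
Pressure correction: C_s' = 8.771 × 0.906 = 7.946 mg/L.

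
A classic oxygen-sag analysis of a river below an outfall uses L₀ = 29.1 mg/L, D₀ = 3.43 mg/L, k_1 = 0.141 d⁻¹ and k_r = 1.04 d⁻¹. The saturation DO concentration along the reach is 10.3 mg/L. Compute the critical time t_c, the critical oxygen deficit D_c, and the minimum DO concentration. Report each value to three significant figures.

With k_r/k_1 = 7.376 and 1 − D₀(k_r−k_1)/(k_1 L₀) = 0.2485,
t_c = ln(7.376 × 0.2485) / (1.04 − 0.141) = ln(1.833) / 0.8990 = 0.6058/0.8990 = 0.6739 d.
D_c = (k_1/k_r) L₀ e^(−k_1 t_c) = (0.141/1.04) × 29.1 × e^(−0.141×0.6739) = 0.1356 × 29.1 × 0.9094 = 3.588 mg/L.
Minimum DO = C_s − D_c = 10.3 − 3.588 = 6.712 mg/L.

t_c ≈ 0.674 d; D_c ≈ 3.59 mg/L; min DO ≈ 6.71 mg/L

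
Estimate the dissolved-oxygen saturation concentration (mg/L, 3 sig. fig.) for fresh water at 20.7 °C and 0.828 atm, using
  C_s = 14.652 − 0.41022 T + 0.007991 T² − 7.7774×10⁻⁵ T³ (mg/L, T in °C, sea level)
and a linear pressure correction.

At sea level: C_s = 14.652 − 0.41022×20.7 + 0.007991×20.7² − 7.7774×10⁻⁵×20.7³ = 8.895 mg/L.
Pressure correction: C_s' = 8.895 × 0.828 = 7.365 mg/L.

C_s ≈ 7.36 mg/L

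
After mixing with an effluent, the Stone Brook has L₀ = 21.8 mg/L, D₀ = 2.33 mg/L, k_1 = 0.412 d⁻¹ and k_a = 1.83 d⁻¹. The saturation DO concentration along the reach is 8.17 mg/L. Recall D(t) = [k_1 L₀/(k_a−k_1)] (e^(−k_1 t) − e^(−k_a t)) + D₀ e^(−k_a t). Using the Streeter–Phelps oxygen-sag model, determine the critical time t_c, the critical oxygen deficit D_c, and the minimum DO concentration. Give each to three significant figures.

t_c ≈ 0.728 d; D_c ≈ 3.64 mg/L; min DO ≈ 4.53 mg/L

t_c = [1/(k_a−k_1)] ln[(k_a/k_1)(1 − D₀(k_a−k_1)/(k_1 L₀))]
= [1/(1.83−0.412)] ln[(1.83/0.412)(1 − 2.33×1.418/(0.412×21.8))]
= (1/1.418) ln[4.442 × 0.6321] = 0.7052 × ln(2.808) = 0.7052 × 1.032 = 0.7281 d.
D_c = (k_1/k_a) L₀ e^(−k_1 t_c) = (0.412/1.83) × 21.8 × e^(−0.412×0.7281) = 0.2251 × 21.8 × 0.7408 = 3.636 mg/L.
Minimum DO = C_s − D_c = 8.17 − 3.636 = 4.534 mg/L.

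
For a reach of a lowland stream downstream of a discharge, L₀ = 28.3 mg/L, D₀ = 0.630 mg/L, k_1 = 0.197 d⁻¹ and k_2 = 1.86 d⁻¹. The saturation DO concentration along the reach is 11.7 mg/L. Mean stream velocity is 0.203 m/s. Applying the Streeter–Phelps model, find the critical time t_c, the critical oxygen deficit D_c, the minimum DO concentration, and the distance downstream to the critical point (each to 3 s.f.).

t_c = [1/(k_2−k_1)] ln[(k_2/k_1)(1 − D₀(k_2−k_1)/(k_1 L₀))]
= [1/(1.86−0.197)] ln[(1.86/0.197)(1 − 0.630×1.663/(0.197×28.3))]
= (1/1.663) ln[9.442 × 0.8121] = 0.6013 × ln(7.667) = 0.6013 × 2.037 = 1.225 d.
L(t_c) = L₀ e^(−k_1 t_c) = 28.3 × 0.7856 = 22.23 mg/L, and at the critical point k_2 D_c = k_1 L, so D_c = (0.197/1.86) × 22.23 = 2.355 mg/L.
Minimum DO = C_s − D_c = 11.7 − 2.355 = 9.345 mg/L.
x_c = v t_c = 0.203 m/s × 1.225 d × 86400 s/d = 21480 m ≈ 21.5 km.

t_c ≈ 1.22 d; D_c ≈ 2.35 mg/L; min DO ≈ 9.35 mg/L; x_c ≈ 21.5 km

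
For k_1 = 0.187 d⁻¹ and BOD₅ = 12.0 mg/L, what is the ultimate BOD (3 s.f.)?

BOD₅ = L₀(1 − e^(−5k_1)) ⇒ L₀ = BOD₅ / (1 − e^(−5×0.187))
= 12.0 / (1 − 0.3926) = 12.0 / 0.6074 = 19.76 mg/L.

L₀ ≈ 19.8 mg/L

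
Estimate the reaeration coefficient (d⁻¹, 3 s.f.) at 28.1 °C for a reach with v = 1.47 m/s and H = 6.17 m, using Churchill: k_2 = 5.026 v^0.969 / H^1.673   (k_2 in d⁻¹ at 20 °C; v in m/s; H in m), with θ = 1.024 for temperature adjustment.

k_2(20) = 5.026 × 1.47^0.969 / 6.17^1.673 = 5.026 × 1.453 / 21.00 = 0.3477 d⁻¹.
k_2(28.1) = 0.3477 × 1.024^(28.1−20) = 0.3477 × 1.212 = 0.4213 d⁻¹.

k_2 ≈ 0.421 d⁻¹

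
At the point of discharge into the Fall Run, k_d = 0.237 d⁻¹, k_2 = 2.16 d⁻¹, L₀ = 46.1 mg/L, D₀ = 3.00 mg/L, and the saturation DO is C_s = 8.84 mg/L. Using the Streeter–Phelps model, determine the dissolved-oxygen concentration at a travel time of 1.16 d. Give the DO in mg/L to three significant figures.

DO ≈ 4.74 mg/L

k_d L₀/(k_2−k_d) = 0.237×46.1/(2.16−0.237) = 10.93/1.923 = 5.682 mg/L.
e^(−k_d t) = e^(−0.237×1.160) = 0.7596; e^(−k_2 t) = e^(−2.16×1.160) = 0.08163.
D = 5.682 × (0.7596 − 0.08163) + 3.00 × 0.08163 = 3.852 + 0.2449 = 4.097 mg/L.
DO = C_s − D = 8.84 − 4.097 = 4.743 mg/L.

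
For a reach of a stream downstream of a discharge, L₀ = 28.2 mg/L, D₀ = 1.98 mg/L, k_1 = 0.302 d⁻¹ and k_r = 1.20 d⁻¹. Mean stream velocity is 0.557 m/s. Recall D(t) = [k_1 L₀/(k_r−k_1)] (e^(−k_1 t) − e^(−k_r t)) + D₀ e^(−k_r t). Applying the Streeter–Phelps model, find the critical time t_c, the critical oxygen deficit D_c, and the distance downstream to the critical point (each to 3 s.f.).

t_c ≈ 1.28 d; D_c ≈ 4.83 mg/L; x_c ≈ 61.4 km

t_c = [1/(k_r−k_1)] ln[(k_r/k_1)(1 − D₀(k_r−k_1)/(k_1 L₀))]
= [1/(1.20−0.302)] ln[(1.20/0.302)(1 − 1.98×0.8980/(0.302×28.2))]
= (1/0.8980) ln[3.974 × 0.7912] = 1.114 × ln(3.144) = 1.114 × 1.145 = 1.276 d.
L(t_c) = L₀ e^(−k_1 t_c) = 28.2 × 0.6803 = 19.18 mg/L, and at the critical point k_r D_c = k_1 L, so D_c = (0.302/1.20) × 19.18 = 4.828 mg/L.
x_c = v t_c = 0.557 m/s × 1.276 d × 86400 s/d = 61390 m ≈ 61.4 km.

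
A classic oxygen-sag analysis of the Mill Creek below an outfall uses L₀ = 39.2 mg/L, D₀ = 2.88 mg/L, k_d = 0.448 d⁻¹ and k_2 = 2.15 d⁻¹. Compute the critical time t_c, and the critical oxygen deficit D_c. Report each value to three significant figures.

t_c ≈ 0.729 d; D_c ≈ 5.89 mg/L

At the critical point dD/dt = 0, so k_d L₀ e^(−k_d t) = k_2 D. Substituting D(t) from the Streeter–Phelps equation and solving for t gives
t_c = ln[(k_2/k_d)(1 − D₀(k_2−k_d)/(k_d L₀))] / (k_2−k_d).
Here k_2−k_d = 1.702 d⁻¹ and 1 − D₀(k_2−k_d)/(k_d L₀) = 1 − 2.88×1.702/(0.448×39.2) = 0.7209, so
t_c = ln(4.799 × 0.7209) / 1.702 = 1.241 / 1.702 = 0.7292 d.
L(t_c) = L₀ e^(−k_d t_c) = 39.2 × 0.7213 = 28.28 mg/L, and at the critical point k_2 D_c = k_d L, so D_c = (0.448/2.15) × 28.28 = 5.892 mg/L.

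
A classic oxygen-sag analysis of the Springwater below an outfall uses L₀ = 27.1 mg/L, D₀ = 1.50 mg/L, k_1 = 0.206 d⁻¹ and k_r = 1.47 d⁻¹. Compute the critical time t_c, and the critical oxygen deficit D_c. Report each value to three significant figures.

t_c ≈ 1.23 d; D_c ≈ 2.95 mg/L

t_c = [1/(k_r−k_1)] ln[(k_r/k_1)(1 − D₀(k_r−k_1)/(k_1 L₀))]
= [1/(1.47−0.206)] ln[(1.47/0.206)(1 − 1.50×1.264/(0.206×27.1))]
= (1/1.264) ln[7.136 × 0.6604] = 0.7911 × ln(4.712) = 0.7911 × 1.550 = 1.226 d.
D_c = (k_1/k_r) L₀ e^(−k_1 t_c) = (0.206/1.47) × 27.1 × e^(−0.206×1.226) = 0.1401 × 27.1 × 0.7767 = 2.950 mg/L.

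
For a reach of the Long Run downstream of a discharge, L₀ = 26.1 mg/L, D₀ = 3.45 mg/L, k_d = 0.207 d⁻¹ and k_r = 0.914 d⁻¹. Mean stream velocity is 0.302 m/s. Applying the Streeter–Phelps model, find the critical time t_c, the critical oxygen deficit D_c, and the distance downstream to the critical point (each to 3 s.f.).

t_c ≈ 1.25 d; D_c ≈ 4.56 mg/L; x_c ≈ 32.6 km

With k_r/k_d = 4.415 and 1 − D₀(k_r−k_d)/(k_d L₀) = 0.5485,
t_c = ln(4.415 × 0.5485) / (0.914 − 0.207) = ln(2.422) / 0.7070 = 0.8846/0.7070 = 1.251 d.
L(t_c) = L₀ e^(−k_d t_c) = 26.1 × 0.7718 = 20.14 mg/L, and at the critical point k_r D_c = k_d L, so D_c = (0.207/0.914) × 20.14 = 4.562 mg/L.
x_c = v t_c = 0.302 m/s × 1.251 d × 86400 s/d = 32650 m ≈ 32.6 km.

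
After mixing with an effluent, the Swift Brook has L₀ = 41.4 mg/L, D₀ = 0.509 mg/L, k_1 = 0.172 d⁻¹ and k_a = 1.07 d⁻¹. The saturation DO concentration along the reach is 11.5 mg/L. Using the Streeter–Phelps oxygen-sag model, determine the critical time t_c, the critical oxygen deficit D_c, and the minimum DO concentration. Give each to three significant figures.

t_c ≈ 1.96 d; D_c ≈ 4.75 mg/L; min DO ≈ 6.75 mg/L

With k_a/k_1 = 6.221 and 1 − D₀(k_a−k_1)/(k_1 L₀) = 0.9358,
t_c = ln(6.221 × 0.9358) / (1.07 − 0.172) = ln(5.822) / 0.8980 = 1.762/0.8980 = 1.962 d.
D_c = (k_1/k_a) L₀ e^(−k_1 t_c) = (0.172/1.07) × 41.4 × e^(−0.172×1.962) = 0.1607 × 41.4 × 0.7136 = 4.749 mg/L.
Minimum DO = C_s − D_c = 11.5 − 4.749 = 6.751 mg/L.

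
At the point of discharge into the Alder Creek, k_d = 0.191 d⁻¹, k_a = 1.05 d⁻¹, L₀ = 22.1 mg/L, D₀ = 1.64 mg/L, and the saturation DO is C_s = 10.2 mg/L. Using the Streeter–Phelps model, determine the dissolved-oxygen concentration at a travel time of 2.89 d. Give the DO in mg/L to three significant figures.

DO ≈ 7.53 mg/L

k_d L₀/(k_a−k_d) = 0.191×22.1/(1.05−0.191) = 4.221/0.8590 = 4.914 mg/L.
e^(−k_d t) = e^(−0.191×2.890) = 0.5758; e^(−k_a t) = e^(−1.05×2.890) = 0.04810.
D = 4.914 × (0.5758 − 0.04810) + 1.64 × 0.04810 = 2.593 + 0.07888 = 2.672 mg/L.
DO = C_s − D = 10.2 − 2.672 = 7.528 mg/L.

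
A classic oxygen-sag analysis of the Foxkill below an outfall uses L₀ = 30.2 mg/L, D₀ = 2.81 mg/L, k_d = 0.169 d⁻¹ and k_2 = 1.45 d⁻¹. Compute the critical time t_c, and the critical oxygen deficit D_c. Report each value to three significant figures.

t_c ≈ 0.724 d; D_c ≈ 3.11 mg/L

At the critical point dD/dt = 0, so k_d L₀ e^(−k_d t) = k_2 D. Substituting D(t) from the Streeter–Phelps equation and solving for t gives
t_c = ln[(k_2/k_d)(1 − D₀(k_2−k_d)/(k_d L₀))] / (k_2−k_d).
Here k_2−k_d = 1.281 d⁻¹ and 1 − D₀(k_2−k_d)/(k_d L₀) = 1 − 2.81×1.281/(0.169×30.2) = 0.2947, so
t_c = ln(8.580 × 0.2947) / 1.281 = 0.9277 / 1.281 = 0.7242 d.
D_c = (k_d/k_2) L₀ e^(−k_d t_c) = (0.169/1.45) × 30.2 × e^(−0.169×0.7242) = 0.1166 × 30.2 × 0.8848 = 3.114 mg/L.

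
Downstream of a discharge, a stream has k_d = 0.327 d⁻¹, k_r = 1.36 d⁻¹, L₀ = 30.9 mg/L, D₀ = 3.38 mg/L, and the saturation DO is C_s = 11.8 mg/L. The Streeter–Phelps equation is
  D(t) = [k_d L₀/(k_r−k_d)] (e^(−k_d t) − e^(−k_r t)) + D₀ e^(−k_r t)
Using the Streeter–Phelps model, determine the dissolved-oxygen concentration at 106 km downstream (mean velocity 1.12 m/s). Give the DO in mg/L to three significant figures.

DO ≈ 6.41 mg/L

Travel time t = x/v = 106 km / (1.12 m/s) = 106000 m / 1.12 m/s = 94640 s = 1.095 d.
k_d L₀/(k_r−k_d) = 0.327×30.9/(1.36−0.327) = 10.10/1.033 = 9.782 mg/L.
e^(−k_d t) = e^(−0.327×1.095) = 0.6989; e^(−k_r t) = e^(−1.36×1.095) = 0.2254.
D = 9.782 × (0.6989 − 0.2254) + 3.38 × 0.2254 = 4.632 + 0.7620 = 5.394 mg/L.
DO = C_s − D = 11.8 − 5.394 = 6.406 mg/L.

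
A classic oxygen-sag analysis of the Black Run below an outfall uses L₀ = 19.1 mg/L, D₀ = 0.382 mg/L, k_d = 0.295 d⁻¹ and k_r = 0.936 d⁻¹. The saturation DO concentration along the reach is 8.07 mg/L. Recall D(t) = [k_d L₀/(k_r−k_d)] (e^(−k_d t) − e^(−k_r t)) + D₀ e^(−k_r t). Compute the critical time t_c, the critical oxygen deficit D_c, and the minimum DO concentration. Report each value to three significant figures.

t_c = [1/(k_r−k_d)] ln[(k_r/k_d)(1 − D₀(k_r−k_d)/(k_d L₀))]
= [1/(0.936−0.295)] ln[(0.936/0.295)(1 − 0.382×0.6410/(0.295×19.1))]
= (1/0.6410) ln[3.173 × 0.9565] = 1.560 × ln(3.035) = 1.560 × 1.110 = 1.732 d.
D_c = (k_d/k_r) L₀ e^(−k_d t_c) = (0.295/0.936) × 19.1 × e^(−0.295×1.732) = 0.3152 × 19.1 × 0.5999 = 3.611 mg/L.
Minimum DO = C_s − D_c = 8.07 − 3.611 = 4.459 mg/L.

t_c ≈ 1.73 d; D_c ≈ 3.61 mg/L; min DO ≈ 4.46 mg/L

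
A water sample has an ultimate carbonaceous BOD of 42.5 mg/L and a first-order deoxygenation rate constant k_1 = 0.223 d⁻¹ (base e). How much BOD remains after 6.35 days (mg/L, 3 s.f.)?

L ≈ 10.3 mg/L

L_t = L₀ e^(−k_1 t) = 42.5 × e^(−0.223×6.35) = 42.5 × 0.2427 = 10.31 mg/L.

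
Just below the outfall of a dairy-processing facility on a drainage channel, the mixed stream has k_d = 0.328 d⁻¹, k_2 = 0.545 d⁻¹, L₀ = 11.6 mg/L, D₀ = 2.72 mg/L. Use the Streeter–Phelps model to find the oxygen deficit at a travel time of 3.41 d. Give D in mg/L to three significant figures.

k_d L₀/(k_2−k_d) = 0.328×11.6/(0.545−0.328) = 3.805/0.2170 = 17.53 mg/L.
e^(−k_d t) = e^(−0.328×3.410) = 0.3268; e^(−k_2 t) = e^(−0.545×3.410) = 0.1559.
D = 17.53 × (0.3268 − 0.1559) + 2.72 × 0.1559 = 2.996 + 0.4241 = 3.420 mg/L.

D ≈ 3.42 mg/L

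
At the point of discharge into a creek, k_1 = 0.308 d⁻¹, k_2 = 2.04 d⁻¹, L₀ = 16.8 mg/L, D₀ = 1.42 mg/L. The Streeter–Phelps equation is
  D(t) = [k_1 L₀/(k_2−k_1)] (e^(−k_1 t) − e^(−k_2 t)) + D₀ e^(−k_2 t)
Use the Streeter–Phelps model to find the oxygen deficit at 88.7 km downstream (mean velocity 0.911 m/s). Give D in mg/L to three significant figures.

Travel time t = x/v = 88.7 km / (0.911 m/s) = 88700 m / 0.911 m/s = 97370 s = 1.127 d.
k_1 L₀/(k_2−k_1) = 0.308×16.8/(2.04−0.308) = 5.174/1.732 = 2.988 mg/L.
e^(−k_1 t) = e^(−0.308×1.127) = 0.7067; e^(−k_2 t) = e^(−2.04×1.127) = 0.1004.
D = 2.988 × (0.7067 − 0.1004) + 1.42 × 0.1004 = 1.812 + 0.1425 = 1.954 mg/L.

D ≈ 1.95 mg/L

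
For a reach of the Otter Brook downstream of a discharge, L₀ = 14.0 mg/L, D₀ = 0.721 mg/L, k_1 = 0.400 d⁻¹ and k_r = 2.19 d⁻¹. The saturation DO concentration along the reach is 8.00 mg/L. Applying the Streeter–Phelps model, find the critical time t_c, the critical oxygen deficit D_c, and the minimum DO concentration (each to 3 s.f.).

t_c = [1/(k_r−k_1)] ln[(k_r/k_1)(1 − D₀(k_r−k_1)/(k_1 L₀))]
= [1/(2.19−0.400)] ln[(2.19/0.400)(1 − 0.721×1.790/(0.400×14.0))]
= (1/1.790) ln[5.475 × 0.7695] = 0.5587 × ln(4.213) = 0.5587 × 1.438 = 0.8035 d.
D_c = (k_1/k_r) L₀ e^(−k_1 t_c) = (0.400/2.19) × 14.0 × e^(−0.400×0.8035) = 0.1826 × 14.0 × 0.7251 = 1.854 mg/L.
Minimum DO = C_s − D_c = 8.00 − 1.854 = 6.146 mg/L.

t_c ≈ 0.803 d; D_c ≈ 1.85 mg/L; min DO ≈ 6.15 mg/L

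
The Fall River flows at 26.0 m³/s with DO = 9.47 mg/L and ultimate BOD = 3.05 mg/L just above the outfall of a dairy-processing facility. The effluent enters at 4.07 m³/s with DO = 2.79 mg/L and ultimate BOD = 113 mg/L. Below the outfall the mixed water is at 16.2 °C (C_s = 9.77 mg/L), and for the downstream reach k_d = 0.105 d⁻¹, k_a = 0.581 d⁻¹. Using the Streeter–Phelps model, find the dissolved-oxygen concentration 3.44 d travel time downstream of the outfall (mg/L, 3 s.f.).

DO ≈ 7.39 mg/L

Mixed DO = (26.0×9.47 + 4.07×2.79)/(26.0+4.07) = 257.6/30.07 = 8.566 mg/L.
Mixed L₀ = (26.0×3.05 + 4.07×113)/(30.07) = 539.2/30.07 = 17.93 mg/L.
Initial deficit D₀ = C_s − DO₀ = 9.77 − 8.566 = 1.204 mg/L.
D(3.44) = [0.105×17.93/(0.581−0.105)](e^(−0.105×3.44) − e^(−0.581×3.44)) + 1.204 e^(−0.581×3.44)
= 3.956 × (0.6968 − 0.1355) + 1.204 × 0.1355 = 2.384 mg/L.
DO = 9.77 − 2.384 = 7.386 mg/L.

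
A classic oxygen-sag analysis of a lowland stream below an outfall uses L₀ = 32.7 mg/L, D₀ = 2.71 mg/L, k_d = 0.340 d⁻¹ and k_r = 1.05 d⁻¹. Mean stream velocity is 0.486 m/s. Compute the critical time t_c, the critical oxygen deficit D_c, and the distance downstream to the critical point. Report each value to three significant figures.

t_c = [1/(k_r−k_d)] ln[(k_r/k_d)(1 − D₀(k_r−k_d)/(k_d L₀))]
= [1/(1.05−0.340)] ln[(1.05/0.340)(1 − 2.71×0.7100/(0.340×32.7))]
= (1/0.7100) ln[3.088 × 0.8269] = 1.408 × ln(2.554) = 1.408 × 0.9376 = 1.321 d.
D_c = (k_d/k_r) L₀ e^(−k_d t_c) = (0.340/1.05) × 32.7 × e^(−0.340×1.321) = 0.3238 × 32.7 × 0.6383 = 6.758 mg/L.
x_c = v t_c = 0.486 m/s × 1.321 d × 86400 s/d = 55450 m ≈ 55.4 km.

t_c ≈ 1.32 d; D_c ≈ 6.76 mg/L; x_c ≈ 55.4 km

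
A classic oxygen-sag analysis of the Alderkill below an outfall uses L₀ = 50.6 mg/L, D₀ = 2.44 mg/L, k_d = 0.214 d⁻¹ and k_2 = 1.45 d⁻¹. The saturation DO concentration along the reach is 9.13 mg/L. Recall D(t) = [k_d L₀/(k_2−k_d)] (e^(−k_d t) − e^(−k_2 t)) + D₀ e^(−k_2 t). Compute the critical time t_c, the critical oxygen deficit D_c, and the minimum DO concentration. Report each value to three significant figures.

t_c ≈ 1.28 d; D_c ≈ 5.67 mg/L; min DO ≈ 3.46 mg/L

At the critical point dD/dt = 0, so k_d L₀ e^(−k_d t) = k_2 D. Substituting D(t) from the Streeter–Phelps equation and solving for t gives
t_c = ln[(k_2/k_d)(1 − D₀(k_2−k_d)/(k_d L₀))] / (k_2−k_d).
Here k_2−k_d = 1.236 d⁻¹ and 1 − D₀(k_2−k_d)/(k_d L₀) = 1 − 2.44×1.236/(0.214×50.6) = 0.7215, so
t_c = ln(6.776 × 0.7215) / 1.236 = 1.587 / 1.236 = 1.284 d.
D_c = (k_d/k_2) L₀ e^(−k_d t_c) = (0.214/1.45) × 50.6 × e^(−0.214×1.284) = 0.1476 × 50.6 × 0.7598 = 5.674 mg/L.
Minimum DO = C_s − D_c = 9.13 − 5.674 = 3.456 mg/L.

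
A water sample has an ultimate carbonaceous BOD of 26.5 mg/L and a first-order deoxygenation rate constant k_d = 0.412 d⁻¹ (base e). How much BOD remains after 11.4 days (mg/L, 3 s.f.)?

L ≈ 0.242 mg/L

L_t = L₀ e^(−k_d t) = 26.5 × e^(−0.412×11.4) = 26.5 × 0.009124 = 0.2418 mg/L.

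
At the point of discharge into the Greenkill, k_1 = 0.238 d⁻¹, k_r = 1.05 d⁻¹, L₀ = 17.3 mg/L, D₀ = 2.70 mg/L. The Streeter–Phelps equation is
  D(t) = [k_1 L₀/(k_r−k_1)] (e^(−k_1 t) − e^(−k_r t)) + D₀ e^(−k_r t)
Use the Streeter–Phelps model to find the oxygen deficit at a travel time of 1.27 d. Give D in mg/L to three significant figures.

D ≈ 3.12 mg/L

k_1 L₀/(k_r−k_1) = 0.238×17.3/(1.05−0.238) = 4.117/0.8120 = 5.071 mg/L.
e^(−k_1 t) = e^(−0.238×1.270) = 0.7391; e^(−k_r t) = e^(−1.05×1.270) = 0.2636.
D = 5.071 × (0.7391 − 0.2636) + 2.70 × 0.2636 = 2.412 + 0.7116 = 3.123 mg/L.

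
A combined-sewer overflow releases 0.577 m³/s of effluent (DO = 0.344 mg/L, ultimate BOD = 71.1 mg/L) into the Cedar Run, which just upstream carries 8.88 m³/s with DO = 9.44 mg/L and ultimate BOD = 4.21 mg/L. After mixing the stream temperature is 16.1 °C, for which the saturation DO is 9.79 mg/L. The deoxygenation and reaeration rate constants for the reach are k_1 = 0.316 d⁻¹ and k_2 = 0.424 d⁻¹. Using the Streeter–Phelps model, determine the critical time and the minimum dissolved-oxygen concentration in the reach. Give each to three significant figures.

Mixed DO = (8.88×9.44 + 0.577×0.344)/(8.88+0.577) = 84.03/9.457 = 8.885 mg/L.
Mixed L₀ = (8.88×4.21 + 0.577×71.1)/(9.457) = 78.41/9.457 = 8.291 mg/L.
Initial deficit D₀ = C_s − DO₀ = 9.79 − 8.885 = 0.9050 mg/L.
t_c = (1/0.1080) ln[(0.424/0.316)(1 − 0.9050×0.1080/(0.316×8.291))] = 9.259 × ln(1.292) = 2.370 d.
D_c = (0.316/0.424) × 8.291 × e^(−0.316×2.370) = 0.7453 × 8.291 × 0.4729 = 2.922 mg/L.
Minimum DO = 9.79 − 2.922 = 6.868 mg/L.

t_c ≈ 2.37 d; minimum DO ≈ 6.87 mg/L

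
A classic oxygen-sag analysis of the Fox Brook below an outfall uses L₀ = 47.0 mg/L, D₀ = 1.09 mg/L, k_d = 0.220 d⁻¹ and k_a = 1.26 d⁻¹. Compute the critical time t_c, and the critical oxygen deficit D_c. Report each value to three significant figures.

t_c ≈ 1.57 d; D_c ≈ 5.81 mg/L

At the critical point dD/dt = 0, so k_d L₀ e^(−k_d t) = k_a D. Substituting D(t) from the Streeter–Phelps equation and solving for t gives
t_c = ln[(k_a/k_d)(1 − D₀(k_a−k_d)/(k_d L₀))] / (k_a−k_d).
Here k_a−k_d = 1.040 d⁻¹ and 1 − D₀(k_a−k_d)/(k_d L₀) = 1 − 1.09×1.040/(0.220×47.0) = 0.8904, so
t_c = ln(5.727 × 0.8904) / 1.040 = 1.629 / 1.040 = 1.566 d.
L(t_c) = L₀ e^(−k_d t_c) = 47.0 × 0.7085 = 33.30 mg/L, and at the critical point k_a D_c = k_d L, so D_c = (0.220/1.26) × 33.30 = 5.814 mg/L.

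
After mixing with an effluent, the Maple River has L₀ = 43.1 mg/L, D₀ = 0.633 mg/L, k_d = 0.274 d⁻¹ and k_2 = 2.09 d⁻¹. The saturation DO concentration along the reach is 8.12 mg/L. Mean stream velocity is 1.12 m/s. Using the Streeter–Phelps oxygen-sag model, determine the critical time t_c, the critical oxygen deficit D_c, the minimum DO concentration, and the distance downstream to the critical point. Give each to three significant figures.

t_c = [1/(k_2−k_d)] ln[(k_2/k_d)(1 − D₀(k_2−k_d)/(k_d L₀))]
= [1/(2.09−0.274)] ln[(2.09/0.274)(1 − 0.633×1.816/(0.274×43.1))]
= (1/1.816) ln[7.628 × 0.9027] = 0.5507 × ln(6.885) = 0.5507 × 1.929 = 1.062 d.
L(t_c) = L₀ e^(−k_d t_c) = 43.1 × 0.7474 = 32.21 mg/L, and at the critical point k_2 D_c = k_d L, so D_c = (0.274/2.09) × 32.21 = 4.223 mg/L.
Minimum DO = C_s − D_c = 8.12 − 4.223 = 3.897 mg/L.
x_c = v t_c = 1.12 m/s × 1.062 d × 86400 s/d = 102800 m ≈ 103 km.

t_c ≈ 1.06 d; D_c ≈ 4.22 mg/L; min DO ≈ 3.90 mg/L; x_c ≈ 103 km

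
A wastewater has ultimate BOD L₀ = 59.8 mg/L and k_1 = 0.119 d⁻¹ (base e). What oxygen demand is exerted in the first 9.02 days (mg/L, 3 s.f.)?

y_t = L₀(1 − e^(−k_1 t)) = 59.8 × (1 − e^(−0.119×9.02))
= 59.8 × (1 − 0.3419) = 59.8 × 0.6581 = 39.36 mg/L.

y ≈ 39.4 mg/L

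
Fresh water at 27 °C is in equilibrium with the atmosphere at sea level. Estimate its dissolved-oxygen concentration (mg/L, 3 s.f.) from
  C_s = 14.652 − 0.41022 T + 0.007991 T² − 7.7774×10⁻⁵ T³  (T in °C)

C_s = 14.652 − 0.41022×27 + 0.007991×27² − 7.7774×10⁻⁵×27³ = 7.871 mg/L.

C_s ≈ 7.87 mg/L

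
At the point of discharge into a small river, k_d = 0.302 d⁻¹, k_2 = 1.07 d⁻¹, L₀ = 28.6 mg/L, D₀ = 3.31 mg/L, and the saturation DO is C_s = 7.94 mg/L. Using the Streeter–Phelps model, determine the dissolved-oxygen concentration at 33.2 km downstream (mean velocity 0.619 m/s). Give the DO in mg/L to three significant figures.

Travel time t = x/v = 33.2 km / (0.619 m/s) = 33200 m / 0.619 m/s = 53630 s = 0.6208 d.
k_d L₀/(k_2−k_d) = 0.302×28.6/(1.07−0.302) = 8.637/0.7680 = 11.25 mg/L.
e^(−k_d t) = e^(−0.302×0.6208) = 0.8291; e^(−k_2 t) = e^(−1.07×0.6208) = 0.5147.
D = 11.25 × (0.8291 − 0.5147) + 3.31 × 0.5147 = 3.536 + 1.704 = 5.239 mg/L.
DO = C_s − D = 7.94 − 5.239 = 2.701 mg/L.

DO ≈ 2.70 mg/L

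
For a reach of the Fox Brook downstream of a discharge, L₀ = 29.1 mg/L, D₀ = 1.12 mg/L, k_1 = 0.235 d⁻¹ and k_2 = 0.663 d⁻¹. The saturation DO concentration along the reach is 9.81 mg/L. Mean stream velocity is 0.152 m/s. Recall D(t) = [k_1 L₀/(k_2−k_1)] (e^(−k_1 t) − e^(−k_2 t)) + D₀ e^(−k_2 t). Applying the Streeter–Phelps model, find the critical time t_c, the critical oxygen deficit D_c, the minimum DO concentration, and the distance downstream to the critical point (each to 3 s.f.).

t_c ≈ 2.25 d; D_c ≈ 6.07 mg/L; min DO ≈ 3.74 mg/L; x_c ≈ 29.6 km

t_c = [1/(k_2−k_1)] ln[(k_2/k_1)(1 − D₀(k_2−k_1)/(k_1 L₀))]
= [1/(0.663−0.235)] ln[(0.663/0.235)(1 − 1.12×0.4280/(0.235×29.1))]
= (1/0.4280) ln[2.821 × 0.9299] = 2.336 × ln(2.624) = 2.336 × 0.9645 = 2.254 d.
L(t_c) = L₀ e^(−k_1 t_c) = 29.1 × 0.5889 = 17.14 mg/L, and at the critical point k_2 D_c = k_1 L, so D_c = (0.235/0.663) × 17.14 = 6.074 mg/L.
Minimum DO = C_s − D_c = 9.81 − 6.074 = 3.736 mg/L.
x_c = v t_c = 0.152 m/s × 2.254 d × 86400 s/d = 29600 m ≈ 29.6 km.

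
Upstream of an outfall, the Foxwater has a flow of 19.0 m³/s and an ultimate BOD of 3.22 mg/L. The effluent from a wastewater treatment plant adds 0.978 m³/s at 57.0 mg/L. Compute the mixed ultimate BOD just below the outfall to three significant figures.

Flow-weighted mixing: C = (Q_r C_r + Q_w C_w)/(Q_r + Q_w)
= (19.0×3.22 + 0.978×57.0)/(19.0 + 0.978) = 116.9/19.98 = 5.853 mg/L.

5.85 mg/L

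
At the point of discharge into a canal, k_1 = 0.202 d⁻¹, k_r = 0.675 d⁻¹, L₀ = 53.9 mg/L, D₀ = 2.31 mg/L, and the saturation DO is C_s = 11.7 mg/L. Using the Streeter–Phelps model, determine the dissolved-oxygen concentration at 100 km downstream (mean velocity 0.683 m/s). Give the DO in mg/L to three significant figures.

DO ≈ 1.95 mg/L

Travel time t = x/v = 100 km / (0.683 m/s) = 100000 m / 0.683 m/s = 146400 s = 1.695 d.
k_1 L₀/(k_r−k_1) = 0.202×53.9/(0.675−0.202) = 10.89/0.4730 = 23.02 mg/L.
e^(−k_1 t) = e^(−0.202×1.695) = 0.7101; e^(−k_r t) = e^(−0.675×1.695) = 0.3186.
D = 23.02 × (0.7101 − 0.3186) + 2.31 × 0.3186 = 9.013 + 0.7359 = 9.749 mg/L.
DO = C_s − D = 11.7 − 9.749 = 1.951 mg/L.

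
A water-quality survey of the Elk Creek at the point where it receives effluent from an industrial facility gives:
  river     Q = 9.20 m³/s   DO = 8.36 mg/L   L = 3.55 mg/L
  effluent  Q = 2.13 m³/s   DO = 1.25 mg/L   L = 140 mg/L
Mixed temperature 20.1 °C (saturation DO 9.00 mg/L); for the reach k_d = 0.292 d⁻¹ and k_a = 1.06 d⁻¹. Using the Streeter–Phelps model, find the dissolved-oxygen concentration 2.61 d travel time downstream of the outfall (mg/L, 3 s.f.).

DO ≈ 4.39 mg/L

Mixed DO = (9.20×8.36 + 2.13×1.25)/(9.20+2.13) = 79.57/11.33 = 7.023 mg/L.
Mixed L₀ = (9.20×3.55 + 2.13×140)/(11.33) = 330.9/11.33 = 29.20 mg/L.
Initial deficit D₀ = C_s − DO₀ = 9.00 − 7.023 = 1.977 mg/L.
D(2.61) = [0.292×29.20/(1.06−0.292)](e^(−0.292×2.61) − e^(−1.06×2.61)) + 1.977 e^(−1.06×2.61)
= 11.10 × (0.4667 − 0.06288) + 1.977 × 0.06288 = 4.608 mg/L.
DO = 9.00 − 4.608 = 4.392 mg/L.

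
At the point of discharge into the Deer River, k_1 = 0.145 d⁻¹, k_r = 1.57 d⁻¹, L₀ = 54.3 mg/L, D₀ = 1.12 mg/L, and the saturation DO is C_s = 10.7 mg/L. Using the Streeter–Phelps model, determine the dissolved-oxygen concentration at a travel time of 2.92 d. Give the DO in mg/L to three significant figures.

DO ≈ 7.13 mg/L

k_1 L₀/(k_r−k_1) = 0.145×54.3/(1.57−0.145) = 7.873/1.425 = 5.525 mg/L.
e^(−k_1 t) = e^(−0.145×2.920) = 0.6548; e^(−k_r t) = e^(−1.57×2.920) = 0.01021.
D = 5.525 × (0.6548 − 0.01021) + 1.12 × 0.01021 = 3.562 + 0.01144 = 3.573 mg/L.
DO = C_s − D = 10.7 − 3.573 = 7.127 mg/L.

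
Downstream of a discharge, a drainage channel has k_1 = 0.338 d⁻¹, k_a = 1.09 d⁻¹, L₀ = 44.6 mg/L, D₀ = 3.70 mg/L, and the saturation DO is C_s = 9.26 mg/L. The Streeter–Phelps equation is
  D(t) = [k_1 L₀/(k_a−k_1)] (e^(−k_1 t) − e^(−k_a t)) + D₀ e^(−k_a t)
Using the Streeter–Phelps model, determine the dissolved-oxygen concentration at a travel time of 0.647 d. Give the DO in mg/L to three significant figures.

DO ≈ 1.23 mg/L

k_1 L₀/(k_a−k_1) = 0.338×44.6/(1.09−0.338) = 15.07/0.7520 = 20.05 mg/L.
e^(−k_1 t) = e^(−0.338×0.6470) = 0.8036; e^(−k_a t) = e^(−1.09×0.6470) = 0.4940.
D = 20.05 × (0.8036 − 0.4940) + 3.70 × 0.4940 = 6.206 + 1.828 = 8.034 mg/L.
DO = C_s − D = 9.26 − 8.034 = 1.226 mg/L.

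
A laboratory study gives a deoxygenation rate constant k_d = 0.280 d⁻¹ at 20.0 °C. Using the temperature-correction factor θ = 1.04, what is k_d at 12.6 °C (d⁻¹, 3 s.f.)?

k_d(T₂) = k_d(T₁) · θ^(T₂−T₁) = 0.280 × 1.04^(12.6−20.0)
= 0.280 × 1.04^-7.40 = 0.280 × 0.7481 = 0.2095 d⁻¹.

k_d ≈ 0.209 d⁻¹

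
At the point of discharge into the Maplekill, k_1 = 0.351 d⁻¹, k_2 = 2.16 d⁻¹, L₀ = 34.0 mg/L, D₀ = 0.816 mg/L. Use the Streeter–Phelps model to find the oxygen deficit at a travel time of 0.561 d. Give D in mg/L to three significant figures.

k_1 L₀/(k_2−k_1) = 0.351×34.0/(2.16−0.351) = 11.93/1.809 = 6.597 mg/L.
e^(−k_1 t) = e^(−0.351×0.5610) = 0.8213; e^(−k_2 t) = e^(−2.16×0.5610) = 0.2977.
D = 6.597 × (0.8213 − 0.2977) + 0.816 × 0.2977 = 3.454 + 0.2429 = 3.697 mg/L.

D ≈ 3.70 mg/L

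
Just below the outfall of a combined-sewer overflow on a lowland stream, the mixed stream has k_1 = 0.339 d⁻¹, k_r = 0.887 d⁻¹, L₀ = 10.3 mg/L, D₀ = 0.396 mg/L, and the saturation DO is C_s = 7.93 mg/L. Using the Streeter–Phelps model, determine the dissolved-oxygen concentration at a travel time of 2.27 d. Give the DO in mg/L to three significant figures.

DO ≈ 5.78 mg/L

k_1 L₀/(k_r−k_1) = 0.339×10.3/(0.887−0.339) = 3.492/0.5480 = 6.372 mg/L.
e^(−k_1 t) = e^(−0.339×2.270) = 0.4632; e^(−k_r t) = e^(−0.887×2.270) = 0.1335.
D = 6.372 × (0.4632 − 0.1335) + 0.396 × 0.1335 = 2.101 + 0.05287 = 2.154 mg/L.
DO = C_s − D = 7.93 − 2.154 = 5.776 mg/L.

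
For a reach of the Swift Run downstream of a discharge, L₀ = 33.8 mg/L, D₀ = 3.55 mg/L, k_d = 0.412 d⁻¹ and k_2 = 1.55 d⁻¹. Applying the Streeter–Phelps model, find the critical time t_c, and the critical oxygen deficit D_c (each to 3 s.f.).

t_c ≈ 0.863 d; D_c ≈ 6.30 mg/L

With k_2/k_d = 3.762 and 1 − D₀(k_2−k_d)/(k_d L₀) = 0.7099,
t_c = ln(3.762 × 0.7099) / (1.55 − 0.412) = ln(2.671) / 1.138 = 0.9823/1.138 = 0.8632 d.
D_c = (k_d/k_2) L₀ e^(−k_d t_c) = (0.412/1.55) × 33.8 × e^(−0.412×0.8632) = 0.2658 × 33.8 × 0.7007 = 6.295 mg/L.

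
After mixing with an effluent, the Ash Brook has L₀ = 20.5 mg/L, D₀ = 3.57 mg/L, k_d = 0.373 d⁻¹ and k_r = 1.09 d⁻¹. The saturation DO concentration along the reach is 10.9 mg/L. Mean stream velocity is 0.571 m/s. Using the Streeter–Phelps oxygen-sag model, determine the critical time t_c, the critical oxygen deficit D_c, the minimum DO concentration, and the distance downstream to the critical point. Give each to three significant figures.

At the critical point dD/dt = 0, so k_d L₀ e^(−k_d t) = k_r D. Substituting D(t) from the Streeter–Phelps equation and solving for t gives
t_c = ln[(k_r/k_d)(1 − D₀(k_r−k_d)/(k_d L₀))] / (k_r−k_d).
Here k_r−k_d = 0.7170 d⁻¹ and 1 − D₀(k_r−k_d)/(k_d L₀) = 1 − 3.57×0.7170/(0.373×20.5) = 0.6652, so
t_c = ln(2.922 × 0.6652) / 0.7170 = 0.6648 / 0.7170 = 0.9271 d.
D_c = (k_d/k_r) L₀ e^(−k_d t_c) = (0.373/1.09) × 20.5 × e^(−0.373×0.9271) = 0.3422 × 20.5 × 0.7076 = 4.964 mg/L.
Minimum DO = C_s − D_c = 10.9 − 4.964 = 5.936 mg/L.
x_c = v t_c = 0.571 m/s × 0.9271 d × 86400 s/d = 45740 m ≈ 45.7 km.

t_c ≈ 0.927 d; D_c ≈ 4.96 mg/L; min DO ≈ 5.94 mg/L; x_c ≈ 45.7 km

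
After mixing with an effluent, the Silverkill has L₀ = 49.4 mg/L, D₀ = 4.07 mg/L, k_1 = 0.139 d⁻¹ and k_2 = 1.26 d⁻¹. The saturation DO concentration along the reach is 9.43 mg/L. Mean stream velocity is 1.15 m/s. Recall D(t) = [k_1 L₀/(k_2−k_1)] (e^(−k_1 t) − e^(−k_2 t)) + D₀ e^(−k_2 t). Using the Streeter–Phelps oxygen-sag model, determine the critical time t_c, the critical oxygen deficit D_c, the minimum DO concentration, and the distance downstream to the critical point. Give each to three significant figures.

t_c ≈ 0.992 d; D_c ≈ 4.75 mg/L; min DO ≈ 4.68 mg/L; x_c ≈ 98.6 km

t_c = [1/(k_2−k_1)] ln[(k_2/k_1)(1 − D₀(k_2−k_1)/(k_1 L₀))]
= [1/(1.26−0.139)] ln[(1.26/0.139)(1 − 4.07×1.121/(0.139×49.4))]
= (1/1.121) ln[9.065 × 0.3356] = 0.8921 × ln(3.042) = 0.8921 × 1.112 = 0.9924 d.
D_c = (k_1/k_2) L₀ e^(−k_1 t_c) = (0.139/1.26) × 49.4 × e^(−0.139×0.9924) = 0.1103 × 49.4 × 0.8712 = 4.748 mg/L.
Minimum DO = C_s − D_c = 9.43 − 4.748 = 4.682 mg/L.
x_c = v t_c = 1.15 m/s × 0.9924 d × 86400 s/d = 98600 m ≈ 98.6 km.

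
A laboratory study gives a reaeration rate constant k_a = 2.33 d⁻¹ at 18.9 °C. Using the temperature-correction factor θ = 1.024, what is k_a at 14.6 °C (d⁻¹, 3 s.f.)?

k_a ≈ 2.10 d⁻¹

k_a(T₂) = k_a(T₁) · θ^(T₂−T₁) = 2.33 × 1.024^(14.6−18.9)
= 2.33 × 1.024^-4.30 = 2.33 × 0.9030 = 2.104 d⁻¹.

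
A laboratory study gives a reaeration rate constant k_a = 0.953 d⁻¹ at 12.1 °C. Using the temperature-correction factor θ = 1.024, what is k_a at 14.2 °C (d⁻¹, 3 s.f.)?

k_a ≈ 1.00 d⁻¹

k_a(T₂) = k_a(T₁) · θ^(T₂−T₁) = 0.953 × 1.024^(14.2−12.1)
= 0.953 × 1.024^2.10 = 0.953 × 1.051 = 1.002 d⁻¹.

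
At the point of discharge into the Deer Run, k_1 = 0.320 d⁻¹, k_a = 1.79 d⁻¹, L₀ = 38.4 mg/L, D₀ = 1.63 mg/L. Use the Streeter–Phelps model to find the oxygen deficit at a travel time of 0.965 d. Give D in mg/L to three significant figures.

D ≈ 4.94 mg/L

k_1 L₀/(k_a−k_1) = 0.320×38.4/(1.79−0.320) = 12.29/1.470 = 8.359 mg/L.
e^(−k_1 t) = e^(−0.320×0.9650) = 0.7343; e^(−k_a t) = e^(−1.79×0.9650) = 0.1778.
D = 8.359 × (0.7343 − 0.1778) + 1.63 × 0.1778 = 4.652 + 0.2897 = 4.942 mg/L.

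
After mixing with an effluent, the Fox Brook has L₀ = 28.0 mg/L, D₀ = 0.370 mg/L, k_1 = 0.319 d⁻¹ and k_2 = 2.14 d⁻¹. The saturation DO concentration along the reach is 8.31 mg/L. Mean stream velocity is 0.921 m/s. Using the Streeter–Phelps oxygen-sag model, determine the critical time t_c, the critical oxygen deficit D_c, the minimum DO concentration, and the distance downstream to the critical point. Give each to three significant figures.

t_c = [1/(k_2−k_1)] ln[(k_2/k_1)(1 − D₀(k_2−k_1)/(k_1 L₀))]
= [1/(2.14−0.319)] ln[(2.14/0.319)(1 − 0.370×1.821/(0.319×28.0))]
= (1/1.821) ln[6.708 × 0.9246] = 0.5491 × ln(6.202) = 0.5491 × 1.825 = 1.002 d.
D_c = (k_1/k_2) L₀ e^(−k_1 t_c) = (0.319/2.14) × 28.0 × e^(−0.319×1.002) = 0.1491 × 28.0 × 0.7264 = 3.032 mg/L.
Minimum DO = C_s − D_c = 8.31 − 3.032 = 5.278 mg/L.
x_c = v t_c = 0.921 m/s × 1.002 d × 86400 s/d = 79750 m ≈ 79.7 km.

t_c ≈ 1.00 d; D_c ≈ 3.03 mg/L; min DO ≈ 5.28 mg/L; x_c ≈ 79.7 km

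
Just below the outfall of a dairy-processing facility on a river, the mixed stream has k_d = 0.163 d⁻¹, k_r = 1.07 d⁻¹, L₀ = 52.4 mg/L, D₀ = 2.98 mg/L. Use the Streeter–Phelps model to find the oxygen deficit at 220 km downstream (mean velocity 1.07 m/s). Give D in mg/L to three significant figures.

D ≈ 5.88 mg/L

Travel time t = x/v = 220 km / (1.07 m/s) = 220000 m / 1.07 m/s = 205600 s = 2.380 d.
k_d L₀/(k_r−k_d) = 0.163×52.4/(1.07−0.163) = 8.541/0.9070 = 9.417 mg/L.
e^(−k_d t) = e^(−0.163×2.380) = 0.6785; e^(−k_r t) = e^(−1.07×2.380) = 0.07837.
D = 9.417 × (0.6785 − 0.07837) + 2.98 × 0.07837 = 5.651 + 0.2335 = 5.885 mg/L.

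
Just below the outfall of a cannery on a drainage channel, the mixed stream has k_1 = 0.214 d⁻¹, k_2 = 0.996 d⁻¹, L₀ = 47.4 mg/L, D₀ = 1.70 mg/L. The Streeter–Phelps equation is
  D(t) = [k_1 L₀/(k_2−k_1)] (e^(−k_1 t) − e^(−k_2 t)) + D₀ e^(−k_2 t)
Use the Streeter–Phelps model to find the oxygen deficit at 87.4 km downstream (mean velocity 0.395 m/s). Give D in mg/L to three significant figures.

Travel time t = x/v = 87.4 km / (0.395 m/s) = 87400 m / 0.395 m/s = 221300 s = 2.561 d.
k_1 L₀/(k_2−k_1) = 0.214×47.4/(0.996−0.214) = 10.14/0.7820 = 12.97 mg/L.
e^(−k_1 t) = e^(−0.214×2.561) = 0.5781; e^(−k_2 t) = e^(−0.996×2.561) = 0.07803.
D = 12.97 × (0.5781 − 0.07803) + 1.70 × 0.07803 = 6.486 + 0.1326 = 6.619 mg/L.

D ≈ 6.62 mg/L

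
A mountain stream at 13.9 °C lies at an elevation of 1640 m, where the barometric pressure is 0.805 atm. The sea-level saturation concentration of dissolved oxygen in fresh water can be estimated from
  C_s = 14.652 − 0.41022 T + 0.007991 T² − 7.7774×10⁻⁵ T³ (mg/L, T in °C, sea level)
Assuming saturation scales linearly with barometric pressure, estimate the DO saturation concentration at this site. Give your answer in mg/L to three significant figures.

At sea level: C_s = 14.652 − 0.41022×13.9 + 0.007991×13.9² − 7.7774×10⁻⁵×13.9³ = 10.29 mg/L.
Pressure correction: C_s' = 10.29 × 0.805 = 8.279 mg/L.

C_s ≈ 8.28 mg/L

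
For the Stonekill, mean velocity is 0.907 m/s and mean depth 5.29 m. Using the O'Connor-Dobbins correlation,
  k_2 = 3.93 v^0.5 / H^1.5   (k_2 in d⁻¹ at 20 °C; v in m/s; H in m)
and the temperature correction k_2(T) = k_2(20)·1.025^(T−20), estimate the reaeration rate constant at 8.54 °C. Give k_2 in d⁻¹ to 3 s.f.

k_2(20) = 3.93 × 0.907^0.5 / 5.29^1.5 = 3.93 × 0.9524 / 12.17 = 0.3076 d⁻¹.
k_2(8.54) = 0.3076 × 1.025^(8.54−20) = 0.3076 × 0.7535 = 0.2318 d⁻¹.

k_2 ≈ 0.232 d⁻¹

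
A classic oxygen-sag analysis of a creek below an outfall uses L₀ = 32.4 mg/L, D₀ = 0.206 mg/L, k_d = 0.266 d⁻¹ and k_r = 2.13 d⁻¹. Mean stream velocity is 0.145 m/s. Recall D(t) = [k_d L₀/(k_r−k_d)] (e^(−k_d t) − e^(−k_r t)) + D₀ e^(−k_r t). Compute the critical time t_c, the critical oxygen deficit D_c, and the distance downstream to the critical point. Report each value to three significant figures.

t_c ≈ 1.09 d; D_c ≈ 3.03 mg/L; x_c ≈ 13.7 km

t_c = [1/(k_r−k_d)] ln[(k_r/k_d)(1 − D₀(k_r−k_d)/(k_d L₀))]
= [1/(2.13−0.266)] ln[(2.13/0.266)(1 − 0.206×1.864/(0.266×32.4))]
= (1/1.864) ln[8.008 × 0.9554] = 0.5365 × ln(7.651) = 0.5365 × 2.035 = 1.092 d.
D_c = (k_d/k_r) L₀ e^(−k_d t_c) = (0.266/2.13) × 32.4 × e^(−0.266×1.092) = 0.1249 × 32.4 × 0.7480 = 3.026 mg/L.
x_c = v t_c = 0.145 m/s × 1.092 d × 86400 s/d = 13680 m ≈ 13.7 km.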